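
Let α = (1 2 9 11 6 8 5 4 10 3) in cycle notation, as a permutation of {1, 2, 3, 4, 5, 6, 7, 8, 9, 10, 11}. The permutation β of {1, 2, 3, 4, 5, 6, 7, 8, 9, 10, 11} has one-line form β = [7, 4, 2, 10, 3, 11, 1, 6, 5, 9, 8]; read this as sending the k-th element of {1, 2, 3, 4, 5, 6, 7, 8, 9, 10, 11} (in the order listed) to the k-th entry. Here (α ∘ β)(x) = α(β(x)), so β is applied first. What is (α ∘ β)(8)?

First apply β: β(8) = 6, then α(6) = 8. Thus (α ∘ β)(8) = 8.

8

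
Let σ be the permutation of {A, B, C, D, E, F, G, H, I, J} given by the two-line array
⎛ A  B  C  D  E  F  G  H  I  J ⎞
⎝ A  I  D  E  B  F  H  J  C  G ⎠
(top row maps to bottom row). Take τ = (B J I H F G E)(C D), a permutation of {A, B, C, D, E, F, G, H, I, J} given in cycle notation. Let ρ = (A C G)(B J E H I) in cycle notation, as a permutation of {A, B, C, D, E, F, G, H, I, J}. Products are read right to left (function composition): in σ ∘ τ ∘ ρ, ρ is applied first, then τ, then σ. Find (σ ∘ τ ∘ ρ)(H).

(σ ∘ τ ∘ ρ)(H) = σ(τ(ρ(H))). ρ(H) = I, then τ(I) = H, then σ(H) = J, so the result is J.

J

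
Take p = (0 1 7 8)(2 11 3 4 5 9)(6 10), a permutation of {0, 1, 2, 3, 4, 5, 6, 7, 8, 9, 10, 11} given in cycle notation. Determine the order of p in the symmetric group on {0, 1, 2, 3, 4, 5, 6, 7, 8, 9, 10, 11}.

12

The disjoint cycles have lengths 6, 4, 2.
Since disjoint cycles commute, ord(p) = lcm(6, 4, 2) = 12.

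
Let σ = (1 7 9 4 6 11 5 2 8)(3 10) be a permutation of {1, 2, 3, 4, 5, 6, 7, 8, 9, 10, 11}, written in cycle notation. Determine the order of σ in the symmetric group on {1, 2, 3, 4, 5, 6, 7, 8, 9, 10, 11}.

18

The cycle type of σ is (9, 2).
The order is lcm(9, 2) = 18.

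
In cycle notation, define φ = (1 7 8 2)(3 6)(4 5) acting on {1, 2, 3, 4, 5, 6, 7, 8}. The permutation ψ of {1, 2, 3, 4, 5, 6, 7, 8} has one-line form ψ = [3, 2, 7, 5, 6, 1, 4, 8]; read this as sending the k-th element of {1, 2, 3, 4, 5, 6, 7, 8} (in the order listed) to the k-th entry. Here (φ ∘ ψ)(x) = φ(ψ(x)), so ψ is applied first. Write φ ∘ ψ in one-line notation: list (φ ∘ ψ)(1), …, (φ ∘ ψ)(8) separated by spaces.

Chase each element through ψ then φ: 1 → 3 → 6; 2 → 2 → 1; 3 → 7 → 8; 4 → 5 → 4; 5 → 6 → 3; 6 → 1 → 7; 7 → 4 → 5; 8 → 8 → 2.
So φ ∘ ψ in one-line form is 6 1 8 4 3 7 5 2.

6 1 8 4 3 7 5 2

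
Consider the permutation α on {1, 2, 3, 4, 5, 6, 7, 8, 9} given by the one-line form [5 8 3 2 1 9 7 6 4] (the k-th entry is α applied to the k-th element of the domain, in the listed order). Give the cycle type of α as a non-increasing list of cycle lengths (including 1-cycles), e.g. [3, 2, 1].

The disjoint cycles are (1, 5)(2, 8, 6, 9, 4)(3)(7), with lengths 5, 2, 1, 1 in non-increasing order.

[5, 2, 1, 1]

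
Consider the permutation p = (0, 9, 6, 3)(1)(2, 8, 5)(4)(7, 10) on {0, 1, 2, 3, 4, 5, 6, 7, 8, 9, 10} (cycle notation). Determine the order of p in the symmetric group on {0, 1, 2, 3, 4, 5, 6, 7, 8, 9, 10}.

The cycle type of p is (4, 3, 2, 1, 1).
The order of p is the least common multiple of its cycle lengths: lcm(4, 3, 2) = 12.

12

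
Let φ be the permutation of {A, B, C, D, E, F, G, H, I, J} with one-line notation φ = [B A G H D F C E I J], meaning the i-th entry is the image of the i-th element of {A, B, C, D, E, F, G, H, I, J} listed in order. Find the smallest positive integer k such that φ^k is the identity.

6

Writing φ as disjoint cycles, the cycle lengths are 3, 2, 2, 1, 1, 1.
Since disjoint cycles commute, ord(φ) = lcm(3, 2, 2) = 6.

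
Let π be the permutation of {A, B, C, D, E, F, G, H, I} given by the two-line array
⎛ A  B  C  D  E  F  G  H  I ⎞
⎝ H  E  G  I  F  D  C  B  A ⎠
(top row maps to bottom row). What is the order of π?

Writing π as disjoint cycles, the cycle lengths are 7, 2.
Since disjoint cycles commute, ord(π) = lcm(7, 2) = 14.

14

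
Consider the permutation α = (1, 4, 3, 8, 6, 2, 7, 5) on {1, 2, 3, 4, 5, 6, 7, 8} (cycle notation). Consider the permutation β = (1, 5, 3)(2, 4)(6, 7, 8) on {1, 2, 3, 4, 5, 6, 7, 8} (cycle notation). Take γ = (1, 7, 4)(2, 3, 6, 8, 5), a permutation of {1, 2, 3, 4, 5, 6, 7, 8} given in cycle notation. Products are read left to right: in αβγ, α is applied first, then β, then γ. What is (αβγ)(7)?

(αβγ)(7) = γ(β(α(7))). α(7) = 5, then β(5) = 3, then γ(3) = 6, so the result is 6.

6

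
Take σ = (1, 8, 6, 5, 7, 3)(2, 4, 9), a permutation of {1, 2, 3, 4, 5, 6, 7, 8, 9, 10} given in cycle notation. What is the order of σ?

The cycle type of σ is (6, 3, 1).
The order is lcm(6, 3) = 6.

6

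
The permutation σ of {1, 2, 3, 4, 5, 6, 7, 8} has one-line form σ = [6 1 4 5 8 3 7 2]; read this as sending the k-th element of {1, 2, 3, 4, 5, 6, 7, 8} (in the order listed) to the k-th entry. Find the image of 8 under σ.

8 is element number 8 of the domain, and entry number 8 of the one-line form is 2, so σ(8) = 2.

2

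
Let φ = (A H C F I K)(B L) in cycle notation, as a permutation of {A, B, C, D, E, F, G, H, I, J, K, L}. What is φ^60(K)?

K lies in the 6-cycle (A H C F I K).
On a 6-cycle, φ^6 is the identity, so φ^60 = φ^0 there (60 ≡ 0 mod 6).
So φ^60(K) = K.

K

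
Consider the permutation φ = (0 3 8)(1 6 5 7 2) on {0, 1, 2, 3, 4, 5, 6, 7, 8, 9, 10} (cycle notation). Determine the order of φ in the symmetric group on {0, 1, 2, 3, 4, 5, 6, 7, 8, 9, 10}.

15

The cycle type of φ is (5, 3, 1, 1, 1).
The order is lcm(5, 3) = 15.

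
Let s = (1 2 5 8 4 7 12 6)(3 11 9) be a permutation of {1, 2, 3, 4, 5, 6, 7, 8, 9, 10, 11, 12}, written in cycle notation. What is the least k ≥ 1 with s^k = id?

24

The cycle type of s is (8, 3, 1).
Since disjoint cycles commute, ord(s) = lcm(8, 3) = 24.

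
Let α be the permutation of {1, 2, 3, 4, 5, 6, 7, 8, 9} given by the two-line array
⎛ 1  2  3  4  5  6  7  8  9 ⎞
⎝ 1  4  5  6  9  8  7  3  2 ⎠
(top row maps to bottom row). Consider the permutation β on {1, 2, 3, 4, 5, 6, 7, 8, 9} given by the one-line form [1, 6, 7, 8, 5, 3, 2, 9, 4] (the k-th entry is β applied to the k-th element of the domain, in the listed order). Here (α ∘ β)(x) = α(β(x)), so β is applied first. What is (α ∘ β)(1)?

1

β(1) = 1, then α(1) = 1; composing gives (α ∘ β)(1) = 1.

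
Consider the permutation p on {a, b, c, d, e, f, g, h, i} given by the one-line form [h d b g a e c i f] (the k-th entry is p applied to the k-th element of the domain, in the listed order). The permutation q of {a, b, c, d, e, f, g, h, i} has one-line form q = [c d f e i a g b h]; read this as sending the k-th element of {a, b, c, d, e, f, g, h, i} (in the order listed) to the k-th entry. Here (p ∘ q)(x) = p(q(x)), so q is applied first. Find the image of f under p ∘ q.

q(f) = a, then p(a) = h; composing gives (p ∘ q)(f) = h.

h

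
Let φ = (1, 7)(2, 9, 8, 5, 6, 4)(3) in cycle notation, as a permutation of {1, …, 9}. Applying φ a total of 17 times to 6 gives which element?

5

6 lies in the 6-cycle (2, 9, 8, 5, 6, 4).
Powers repeat with period 6 on this cycle, and 17 mod 6 = 5, so φ^17(6) = φ^5(6).
Advancing 5 steps from 6: 6 → 4 → 2 → 9 → 8 → 5.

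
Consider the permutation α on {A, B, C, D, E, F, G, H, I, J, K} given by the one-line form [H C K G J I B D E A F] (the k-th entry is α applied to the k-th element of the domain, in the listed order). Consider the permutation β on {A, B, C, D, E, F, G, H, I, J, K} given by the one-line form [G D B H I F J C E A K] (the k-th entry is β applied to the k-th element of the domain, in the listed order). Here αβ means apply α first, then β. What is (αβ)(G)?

D

First apply α: α(G) = B, then β(B) = D. Thus (αβ)(G) = D.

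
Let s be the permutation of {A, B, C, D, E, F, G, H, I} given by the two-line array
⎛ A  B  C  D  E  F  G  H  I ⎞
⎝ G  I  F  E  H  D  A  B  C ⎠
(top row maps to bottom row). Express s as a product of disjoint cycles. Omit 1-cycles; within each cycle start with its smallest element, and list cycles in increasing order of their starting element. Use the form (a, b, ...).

(A, G)(B, I, C, F, D, E, H)

From A: A → G → A, closing the cycle (A, G).
Continuing from each remaining unvisited element yields (A, G)(B, I, C, F, D, E, H).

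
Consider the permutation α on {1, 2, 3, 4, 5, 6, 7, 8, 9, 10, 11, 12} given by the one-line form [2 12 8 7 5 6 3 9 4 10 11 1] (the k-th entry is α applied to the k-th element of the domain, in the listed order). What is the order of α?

Writing α as disjoint cycles, the cycle lengths are 5, 3, 1, 1, 1, 1.
The order is lcm(5, 3) = 15.

15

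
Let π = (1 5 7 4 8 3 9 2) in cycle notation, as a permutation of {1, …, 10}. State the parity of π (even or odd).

The cycle lengths are 8, 1, 1.
A cycle is odd iff its length is even; π has 1 even-length cycle, so sgn(π) = (−1)^1 and π is odd.

odd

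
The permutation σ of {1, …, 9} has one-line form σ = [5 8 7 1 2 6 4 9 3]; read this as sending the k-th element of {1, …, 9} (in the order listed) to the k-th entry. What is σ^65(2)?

Tracing 2 → 8 → … returns to 2 after 8 steps, so 2 lies in an 8-cycle (1, 5, 2, 8, 9, 3, 7, 4).
Since the cycle has length 8, σ^65 acts on it the same as σ^1 (65 mod 8 = 1).
Advancing 1 step from 2: 2 → 8.

8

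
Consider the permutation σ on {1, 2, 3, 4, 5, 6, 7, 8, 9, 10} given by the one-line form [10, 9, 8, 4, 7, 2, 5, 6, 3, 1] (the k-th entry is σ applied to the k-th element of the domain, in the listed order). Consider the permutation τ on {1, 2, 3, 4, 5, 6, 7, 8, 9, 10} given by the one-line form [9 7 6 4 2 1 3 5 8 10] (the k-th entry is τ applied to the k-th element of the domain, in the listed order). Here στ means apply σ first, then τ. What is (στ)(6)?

σ(6) = 2, then τ(2) = 7; composing gives (στ)(6) = 7.

7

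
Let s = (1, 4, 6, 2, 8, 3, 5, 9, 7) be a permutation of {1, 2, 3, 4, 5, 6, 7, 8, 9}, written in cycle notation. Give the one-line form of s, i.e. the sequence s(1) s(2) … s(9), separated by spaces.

4 8 5 6 9 2 1 3 7

Each element maps to the next entry in its cycle (wrapping to the front): 1↦4, 2↦8, 3↦5, 4↦6, 5↦9, 6↦2, 7↦1, 8↦3, 9↦7.
Listing these in domain order gives 4 8 5 6 9 2 1 3 7.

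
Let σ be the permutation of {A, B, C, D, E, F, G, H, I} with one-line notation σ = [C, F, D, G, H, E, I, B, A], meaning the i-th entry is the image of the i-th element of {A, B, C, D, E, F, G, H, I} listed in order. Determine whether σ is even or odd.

odd

In disjoint-cycle form the cycle lengths are 5, 4.
A cycle is odd iff its length is even; σ has 1 even-length cycle, so sgn(σ) = (−1)^1 and σ is odd.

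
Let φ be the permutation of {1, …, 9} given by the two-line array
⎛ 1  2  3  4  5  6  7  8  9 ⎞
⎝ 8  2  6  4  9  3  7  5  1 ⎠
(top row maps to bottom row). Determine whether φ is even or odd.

even

In disjoint-cycle form the cycle lengths are 4, 2, 1, 1, 1.
A cycle of length ℓ contributes ℓ−1 transpositions, so φ is a product of 3 + 1 = 4 transpositions — even.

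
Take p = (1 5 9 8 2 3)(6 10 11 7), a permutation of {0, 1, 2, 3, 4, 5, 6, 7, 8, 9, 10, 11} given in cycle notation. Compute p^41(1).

1 lies in the 6-cycle (1 5 9 8 2 3).
Powers repeat with period 6 on this cycle, and 41 mod 6 = 5, so p^41(1) = p^5(1).
Stepping 5 places around the cycle: 1 → 5 → 9 → 8 → 2 → 3.

3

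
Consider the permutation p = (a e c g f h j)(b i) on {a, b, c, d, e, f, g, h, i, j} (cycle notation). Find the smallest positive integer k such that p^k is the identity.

14

The disjoint cycles have lengths 7, 2, 1.
Since disjoint cycles commute, ord(p) = lcm(7, 2) = 14.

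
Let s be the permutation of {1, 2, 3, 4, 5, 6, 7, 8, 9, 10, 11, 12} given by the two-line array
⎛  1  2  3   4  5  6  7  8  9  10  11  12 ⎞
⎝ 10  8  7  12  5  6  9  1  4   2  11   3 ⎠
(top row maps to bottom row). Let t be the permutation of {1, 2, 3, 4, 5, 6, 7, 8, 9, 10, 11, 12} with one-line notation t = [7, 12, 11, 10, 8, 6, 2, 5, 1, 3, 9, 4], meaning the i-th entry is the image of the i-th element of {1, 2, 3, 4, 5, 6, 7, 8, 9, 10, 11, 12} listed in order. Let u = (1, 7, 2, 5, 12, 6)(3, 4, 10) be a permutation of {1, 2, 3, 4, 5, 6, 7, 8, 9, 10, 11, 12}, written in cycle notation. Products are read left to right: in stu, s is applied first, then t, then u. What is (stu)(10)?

6

Chase 10: s(10) = 2; t(2) = 12; u(12) = 6. Hence (stu)(10) = 6.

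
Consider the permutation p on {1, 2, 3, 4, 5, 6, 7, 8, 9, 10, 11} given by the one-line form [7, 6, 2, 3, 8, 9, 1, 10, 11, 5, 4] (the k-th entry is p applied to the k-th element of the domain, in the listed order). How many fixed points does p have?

0

No element satisfies p(x) = x, so there are 0 fixed points.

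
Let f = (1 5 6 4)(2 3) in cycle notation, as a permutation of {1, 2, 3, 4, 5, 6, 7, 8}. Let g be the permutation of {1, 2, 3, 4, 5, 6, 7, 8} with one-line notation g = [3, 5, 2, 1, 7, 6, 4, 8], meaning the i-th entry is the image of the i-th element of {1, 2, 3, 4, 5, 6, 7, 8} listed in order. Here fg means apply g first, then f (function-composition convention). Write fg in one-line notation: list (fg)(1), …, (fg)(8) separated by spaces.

2 6 3 5 7 4 1 8

For each element, apply g then f: 1 → 3 → 2; 2 → 5 → 6; 3 → 2 → 3; 4 → 1 → 5; 5 → 7 → 7; 6 → 6 → 4; 7 → 4 → 1; 8 → 8 → 8.
Collecting the images, fg = [2 6 3 5 7 4 1 8].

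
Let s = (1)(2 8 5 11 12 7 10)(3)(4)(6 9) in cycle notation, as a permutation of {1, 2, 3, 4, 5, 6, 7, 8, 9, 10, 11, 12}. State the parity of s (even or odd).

odd

The cycle lengths are 7, 2, 1, 1, 1.
A cycle is odd iff its length is even; s has 1 even-length cycle, so sgn(s) = (−1)^1 and s is odd.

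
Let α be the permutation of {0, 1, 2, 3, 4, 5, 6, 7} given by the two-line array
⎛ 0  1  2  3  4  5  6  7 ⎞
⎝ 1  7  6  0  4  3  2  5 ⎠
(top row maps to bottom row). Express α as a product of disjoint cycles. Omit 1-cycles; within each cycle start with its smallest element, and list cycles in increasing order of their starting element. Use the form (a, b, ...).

(0, 1, 7, 5, 3)(2, 6)

From 0: 0 → 1 → 7 → 5 → 3 → 0, closing the cycle (0, 1, 7, 5, 3).
Continuing from each remaining unvisited element yields (0, 1, 7, 5, 3)(2, 6).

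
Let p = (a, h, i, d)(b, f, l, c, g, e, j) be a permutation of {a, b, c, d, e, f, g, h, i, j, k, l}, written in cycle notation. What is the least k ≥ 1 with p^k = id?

The cycle type of p is (7, 4, 1).
The order is lcm(7, 4) = 28.

28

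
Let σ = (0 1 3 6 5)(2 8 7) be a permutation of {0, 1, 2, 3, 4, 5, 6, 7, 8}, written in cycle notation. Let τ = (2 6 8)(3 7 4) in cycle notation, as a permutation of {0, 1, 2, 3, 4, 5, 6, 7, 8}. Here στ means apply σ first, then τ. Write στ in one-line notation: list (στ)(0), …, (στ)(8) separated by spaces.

(στ)(x) = τ(σ(x)). Computing each image: τ(σ(0)) = τ(1) = 1, τ(σ(1)) = τ(3) = 7, τ(σ(2)) = τ(8) = 2, τ(σ(3)) = τ(6) = 8, τ(σ(4)) = τ(4) = 3, τ(σ(5)) = τ(0) = 0, τ(σ(6)) = τ(5) = 5, τ(σ(7)) = τ(2) = 6, τ(σ(8)) = τ(7) = 4.
Hence στ = [1 7 2 8 3 0 5 6 4].

1 7 2 8 3 0 5 6 4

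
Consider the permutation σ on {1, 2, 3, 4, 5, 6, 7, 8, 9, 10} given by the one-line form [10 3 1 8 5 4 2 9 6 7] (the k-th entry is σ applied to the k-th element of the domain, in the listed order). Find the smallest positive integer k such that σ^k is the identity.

20

Writing σ as disjoint cycles, the cycle lengths are 5, 4, 1.
The order is lcm(5, 4) = 20.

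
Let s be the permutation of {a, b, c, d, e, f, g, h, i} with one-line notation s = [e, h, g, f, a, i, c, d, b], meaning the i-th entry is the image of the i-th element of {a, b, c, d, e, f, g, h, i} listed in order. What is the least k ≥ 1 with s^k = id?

The disjoint-cycle form of s has cycle lengths 5, 2, 2.
The order of s is the least common multiple of its cycle lengths: lcm(5, 2, 2) = 10.

10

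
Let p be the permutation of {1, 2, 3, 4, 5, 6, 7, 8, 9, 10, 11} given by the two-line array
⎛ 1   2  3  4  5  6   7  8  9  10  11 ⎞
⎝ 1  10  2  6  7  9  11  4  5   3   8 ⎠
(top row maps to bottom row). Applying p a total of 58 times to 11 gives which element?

Tracing 11 → 8 → … returns to 11 after 7 steps, so 11 lies in a 7-cycle (4 6 9 5 7 11 8).
Since the cycle has length 7, p^58 acts on it the same as p^2 (58 mod 7 = 2).
Advancing 2 steps from 11: 11 → 8 → 4.

4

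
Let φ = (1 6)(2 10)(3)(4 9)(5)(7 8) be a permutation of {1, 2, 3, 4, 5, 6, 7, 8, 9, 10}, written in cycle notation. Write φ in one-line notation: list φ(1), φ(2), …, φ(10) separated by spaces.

Each element maps to the next entry in its cycle (wrapping to the front): 1→6, 2→10, 3→3, 4→9, 5→5, 6→1, 7→8, 8→7, 9→4, 10→2.
So the one-line form is 6 10 3 9 5 1 8 7 4 2.

6 10 3 9 5 1 8 7 4 2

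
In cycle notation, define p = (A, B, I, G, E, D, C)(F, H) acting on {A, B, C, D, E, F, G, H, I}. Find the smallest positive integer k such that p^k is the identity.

The disjoint cycles have lengths 7, 2.
The order of p is the least common multiple of its cycle lengths: lcm(7, 2) = 14.

14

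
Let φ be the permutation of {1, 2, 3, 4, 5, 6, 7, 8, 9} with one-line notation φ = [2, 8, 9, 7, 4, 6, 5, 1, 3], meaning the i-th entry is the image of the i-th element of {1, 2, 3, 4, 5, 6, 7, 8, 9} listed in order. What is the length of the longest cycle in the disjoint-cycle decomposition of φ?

3

Decomposing into disjoint cycles gives (1 2 8)(3 9)(4 7 5); the longest has length 3.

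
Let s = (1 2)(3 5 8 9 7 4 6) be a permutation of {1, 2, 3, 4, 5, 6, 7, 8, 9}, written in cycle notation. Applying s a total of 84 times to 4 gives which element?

4

4 lies in the 7-cycle (3 5 8 9 7 4 6).
On a 7-cycle, s^7 is the identity, so s^84 = s^0 there (84 ≡ 0 mod 7).
So s^84(4) = 4.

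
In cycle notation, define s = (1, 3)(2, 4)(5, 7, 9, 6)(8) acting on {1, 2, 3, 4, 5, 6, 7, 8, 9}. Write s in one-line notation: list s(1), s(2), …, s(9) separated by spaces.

Image by image: 1↦3, 2↦4, 3↦1, 4↦2, 5↦7, 6↦5, 7↦9, 8↦8, 9↦6.
So the one-line form is 3 4 1 2 7 5 9 8 6.

3 4 1 2 7 5 9 8 6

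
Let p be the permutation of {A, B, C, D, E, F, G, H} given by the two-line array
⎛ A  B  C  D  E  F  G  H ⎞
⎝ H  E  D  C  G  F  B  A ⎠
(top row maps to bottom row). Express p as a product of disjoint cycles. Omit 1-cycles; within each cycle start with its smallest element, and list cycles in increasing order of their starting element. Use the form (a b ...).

Iterating p from A gives A → H → A; that is the 2-cycle (A H).
Repeating from the next unused element and collecting all non-trivial cycles gives (A H)(B E G)(C D).

(A H)(B E G)(C D)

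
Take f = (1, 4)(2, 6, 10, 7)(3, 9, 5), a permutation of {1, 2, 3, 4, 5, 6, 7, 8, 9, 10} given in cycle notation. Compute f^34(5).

3

5 lies in the 3-cycle (3, 9, 5).
Powers repeat with period 3 on this cycle, and 34 mod 3 = 1, so f^34(5) = f^1(5).
Advancing 1 step from 5: 5 → 3.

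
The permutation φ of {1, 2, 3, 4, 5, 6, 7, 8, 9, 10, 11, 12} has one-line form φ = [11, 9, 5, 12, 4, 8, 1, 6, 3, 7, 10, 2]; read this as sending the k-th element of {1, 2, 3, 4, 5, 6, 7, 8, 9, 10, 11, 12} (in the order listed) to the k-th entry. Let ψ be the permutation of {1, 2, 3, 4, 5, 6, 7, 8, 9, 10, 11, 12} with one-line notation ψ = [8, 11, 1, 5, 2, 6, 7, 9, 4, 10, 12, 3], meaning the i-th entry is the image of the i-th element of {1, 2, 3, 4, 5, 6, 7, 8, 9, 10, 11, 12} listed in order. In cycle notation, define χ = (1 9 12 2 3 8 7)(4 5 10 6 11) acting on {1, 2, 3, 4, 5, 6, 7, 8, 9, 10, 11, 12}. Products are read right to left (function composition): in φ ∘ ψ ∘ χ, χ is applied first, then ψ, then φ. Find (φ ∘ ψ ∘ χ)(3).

3

Chase 3: χ(3) = 8; ψ(8) = 9; φ(9) = 3. Hence (φ ∘ ψ ∘ χ)(3) = 3.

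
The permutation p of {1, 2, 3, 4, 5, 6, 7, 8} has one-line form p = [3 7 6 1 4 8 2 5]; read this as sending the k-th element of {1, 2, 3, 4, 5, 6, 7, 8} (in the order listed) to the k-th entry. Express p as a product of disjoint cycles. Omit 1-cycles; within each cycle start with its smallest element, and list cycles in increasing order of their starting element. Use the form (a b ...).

(1 3 6 8 5 4)(2 7)

Start at 1 and follow images: 1 → 3 → 6 → 8 → 5 → 4 → 1, giving the cycle (1 3 6 8 5 4).
Continuing from each remaining unvisited element yields (1 3 6 8 5 4)(2 7).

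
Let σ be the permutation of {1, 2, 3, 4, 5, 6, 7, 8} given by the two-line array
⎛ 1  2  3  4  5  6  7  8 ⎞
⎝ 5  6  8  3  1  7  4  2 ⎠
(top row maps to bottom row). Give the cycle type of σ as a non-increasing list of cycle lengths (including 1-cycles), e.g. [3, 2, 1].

The disjoint cycles are (1, 5)(2, 6, 7, 4, 3, 8), with lengths 6, 2 in non-increasing order.

[6, 2]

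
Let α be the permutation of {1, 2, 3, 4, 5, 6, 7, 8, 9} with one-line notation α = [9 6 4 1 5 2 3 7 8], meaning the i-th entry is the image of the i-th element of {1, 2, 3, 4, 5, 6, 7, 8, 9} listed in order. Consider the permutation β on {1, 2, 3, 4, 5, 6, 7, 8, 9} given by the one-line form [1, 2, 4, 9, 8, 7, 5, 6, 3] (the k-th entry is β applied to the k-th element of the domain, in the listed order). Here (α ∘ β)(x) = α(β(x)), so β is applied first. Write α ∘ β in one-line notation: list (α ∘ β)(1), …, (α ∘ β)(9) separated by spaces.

9 6 1 8 7 3 5 2 4

Chase each element through β then α: 1 → 1 → 9; 2 → 2 → 6; 3 → 4 → 1; 4 → 9 → 8; 5 → 8 → 7; 6 → 7 → 3; 7 → 5 → 5; 8 → 6 → 2; 9 → 3 → 4.
Collecting the images, α ∘ β = [9 6 1 8 7 3 5 2 4].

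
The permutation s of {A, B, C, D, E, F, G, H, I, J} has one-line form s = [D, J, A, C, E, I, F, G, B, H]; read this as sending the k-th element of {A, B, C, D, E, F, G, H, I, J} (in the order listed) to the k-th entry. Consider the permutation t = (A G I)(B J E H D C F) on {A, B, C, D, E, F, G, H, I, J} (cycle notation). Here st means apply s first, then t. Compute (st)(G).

B

s(G) = F, then t(F) = B; composing gives (st)(G) = B.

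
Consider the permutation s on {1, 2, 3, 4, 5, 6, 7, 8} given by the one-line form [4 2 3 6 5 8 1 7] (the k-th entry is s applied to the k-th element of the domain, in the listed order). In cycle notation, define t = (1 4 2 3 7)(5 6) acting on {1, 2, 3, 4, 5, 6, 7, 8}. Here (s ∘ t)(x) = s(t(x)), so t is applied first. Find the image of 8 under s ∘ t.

(s ∘ t)(8) = s(t(8)). t(8) = 8, then s(8) = 7. So (s ∘ t)(8) = 7.

7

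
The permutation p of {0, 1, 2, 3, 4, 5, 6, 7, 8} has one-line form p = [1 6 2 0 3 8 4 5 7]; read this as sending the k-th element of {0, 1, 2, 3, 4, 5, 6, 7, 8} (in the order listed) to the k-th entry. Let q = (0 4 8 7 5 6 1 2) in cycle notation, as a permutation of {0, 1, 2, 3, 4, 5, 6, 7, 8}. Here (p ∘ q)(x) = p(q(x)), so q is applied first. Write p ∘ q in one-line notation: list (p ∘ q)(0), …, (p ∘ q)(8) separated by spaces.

3 2 1 0 7 4 6 8 5

(p ∘ q)(x) = p(q(x)). Computing each image: p(q(0)) = p(4) = 3, p(q(1)) = p(2) = 2, p(q(2)) = p(0) = 1, p(q(3)) = p(3) = 0, p(q(4)) = p(8) = 7, p(q(5)) = p(6) = 4, p(q(6)) = p(1) = 6, p(q(7)) = p(5) = 8, p(q(8)) = p(7) = 5.
Hence p ∘ q = [3 2 1 0 7 4 6 8 5].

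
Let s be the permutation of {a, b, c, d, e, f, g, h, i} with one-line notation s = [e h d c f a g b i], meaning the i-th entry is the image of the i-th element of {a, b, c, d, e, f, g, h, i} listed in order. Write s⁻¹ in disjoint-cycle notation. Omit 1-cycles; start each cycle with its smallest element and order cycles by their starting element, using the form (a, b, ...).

(a, f, e)(b, h)(c, d)

First write s in disjoint cycles: (a, e, f)(b, h)(c, d).
The inverse reverses every cycle; in canonical form, s⁻¹ = (a, f, e)(b, h)(c, d).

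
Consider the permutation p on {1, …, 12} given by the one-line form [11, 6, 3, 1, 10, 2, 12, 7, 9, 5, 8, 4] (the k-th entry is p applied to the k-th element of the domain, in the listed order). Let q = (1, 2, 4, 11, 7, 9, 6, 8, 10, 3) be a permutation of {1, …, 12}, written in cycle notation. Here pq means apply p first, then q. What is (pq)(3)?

p(3) = 3, then q(3) = 1; composing gives (pq)(3) = 1.

1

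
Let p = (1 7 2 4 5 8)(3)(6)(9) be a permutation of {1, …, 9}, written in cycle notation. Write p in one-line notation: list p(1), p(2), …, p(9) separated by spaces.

Each element maps to the next entry in its cycle (wrapping to the front): 1→7, 2→4, 3→3, 4→5, 5→8, 6→6, 7→2, 8→1, 9→9.
Listing these in domain order gives 7 4 3 5 8 6 2 1 9.

7 4 3 5 8 6 2 1 9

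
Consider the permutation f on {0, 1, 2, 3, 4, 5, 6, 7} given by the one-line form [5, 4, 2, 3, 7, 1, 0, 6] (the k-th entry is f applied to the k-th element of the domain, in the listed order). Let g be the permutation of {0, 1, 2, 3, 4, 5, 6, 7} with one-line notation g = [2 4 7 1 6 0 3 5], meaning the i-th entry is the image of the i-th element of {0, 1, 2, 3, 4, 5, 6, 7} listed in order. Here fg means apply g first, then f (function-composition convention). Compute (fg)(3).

First apply g: g(3) = 1, then f(1) = 4. Thus (fg)(3) = 4.

4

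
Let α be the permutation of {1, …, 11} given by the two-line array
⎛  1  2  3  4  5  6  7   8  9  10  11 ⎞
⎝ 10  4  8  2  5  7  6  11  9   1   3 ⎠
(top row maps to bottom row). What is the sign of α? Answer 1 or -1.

In disjoint-cycle form the cycle lengths are 3, 2, 2, 2, 1, 1.
A cycle of length ℓ contributes ℓ−1 transpositions, so α is a product of 2 + 1 + 1 + 1 = 5 transpositions — odd.

-1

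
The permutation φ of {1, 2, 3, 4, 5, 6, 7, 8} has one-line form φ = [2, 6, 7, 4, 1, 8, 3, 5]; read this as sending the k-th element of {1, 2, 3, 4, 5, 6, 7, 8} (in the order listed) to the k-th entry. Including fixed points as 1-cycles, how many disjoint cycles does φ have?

3

The cycle decomposition is (1 2 6 8 5)(3 7)(4), which has 3 cycles (counting 1-cycles).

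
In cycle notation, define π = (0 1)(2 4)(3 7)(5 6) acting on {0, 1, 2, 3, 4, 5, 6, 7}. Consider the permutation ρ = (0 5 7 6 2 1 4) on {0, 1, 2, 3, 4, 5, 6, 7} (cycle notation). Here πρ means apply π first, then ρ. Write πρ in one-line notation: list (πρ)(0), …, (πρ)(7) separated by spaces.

4 5 0 6 1 2 7 3

(πρ)(x) = ρ(π(x)). Computing each image: ρ(π(0)) = ρ(1) = 4, ρ(π(1)) = ρ(0) = 5, ρ(π(2)) = ρ(4) = 0, ρ(π(3)) = ρ(7) = 6, ρ(π(4)) = ρ(2) = 1, ρ(π(5)) = ρ(6) = 2, ρ(π(6)) = ρ(5) = 7, ρ(π(7)) = ρ(3) = 3.
Hence πρ = [4 5 0 6 1 2 7 3].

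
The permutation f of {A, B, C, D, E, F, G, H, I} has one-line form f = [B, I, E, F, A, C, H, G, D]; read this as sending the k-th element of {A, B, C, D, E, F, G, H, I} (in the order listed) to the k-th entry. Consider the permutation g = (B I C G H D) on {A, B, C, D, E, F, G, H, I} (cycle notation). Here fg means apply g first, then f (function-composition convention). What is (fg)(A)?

g(A) = A, then f(A) = B; composing gives (fg)(A) = B.

B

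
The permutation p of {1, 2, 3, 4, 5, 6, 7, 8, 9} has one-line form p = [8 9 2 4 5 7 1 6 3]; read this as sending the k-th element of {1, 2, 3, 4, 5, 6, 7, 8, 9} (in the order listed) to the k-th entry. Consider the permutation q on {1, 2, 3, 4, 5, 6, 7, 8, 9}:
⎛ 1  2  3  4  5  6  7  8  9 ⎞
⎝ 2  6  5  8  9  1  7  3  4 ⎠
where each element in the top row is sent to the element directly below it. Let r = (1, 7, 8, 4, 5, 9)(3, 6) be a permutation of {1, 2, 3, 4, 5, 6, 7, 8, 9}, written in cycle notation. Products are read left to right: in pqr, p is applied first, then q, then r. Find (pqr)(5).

Apply the permutations in order: p(5) = 5, then q(5) = 9, then r(9) = 1. So (pqr)(5) = 1.

1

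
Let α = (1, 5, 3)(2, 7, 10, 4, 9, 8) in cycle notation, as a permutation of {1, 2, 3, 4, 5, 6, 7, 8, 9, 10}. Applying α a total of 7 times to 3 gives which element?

3 lies in the 3-cycle (1, 5, 3).
Since the cycle has length 3, α^7 acts on it the same as α^1 (7 mod 3 = 1).
Advancing 1 step from 3: 3 → 1.

1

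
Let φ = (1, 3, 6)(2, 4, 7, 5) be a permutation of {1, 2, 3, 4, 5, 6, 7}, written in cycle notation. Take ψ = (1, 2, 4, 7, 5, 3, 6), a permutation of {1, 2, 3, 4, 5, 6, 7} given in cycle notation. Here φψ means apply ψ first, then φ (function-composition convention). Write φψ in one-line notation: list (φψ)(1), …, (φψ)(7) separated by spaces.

(φψ)(x) = φ(ψ(x)). Computing each image: φ(ψ(1)) = φ(2) = 4, φ(ψ(2)) = φ(4) = 7, φ(ψ(3)) = φ(6) = 1, φ(ψ(4)) = φ(7) = 5, φ(ψ(5)) = φ(3) = 6, φ(ψ(6)) = φ(1) = 3, φ(ψ(7)) = φ(5) = 2.
Hence φψ = [4 7 1 5 6 3 2].

4 7 1 5 6 3 2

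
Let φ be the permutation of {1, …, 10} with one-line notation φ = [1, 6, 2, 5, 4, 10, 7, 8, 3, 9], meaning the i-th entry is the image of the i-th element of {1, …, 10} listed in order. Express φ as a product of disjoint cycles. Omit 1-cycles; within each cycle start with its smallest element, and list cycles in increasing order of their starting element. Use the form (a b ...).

Start at 2 and follow images: 2 → 6 → 10 → 9 → 3 → 2, giving the cycle (2 6 10 9 3).
Continuing from each remaining unvisited element yields (2 6 10 9 3)(4 5).

(2 6 10 9 3)(4 5)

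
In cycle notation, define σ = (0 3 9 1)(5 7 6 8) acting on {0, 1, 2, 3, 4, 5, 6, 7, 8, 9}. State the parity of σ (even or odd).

The cycle lengths are 4, 4, 1, 1.
A cycle is odd iff its length is even; σ has 2 even-length cycles, so sgn(σ) = (−1)^2 and σ is even.

even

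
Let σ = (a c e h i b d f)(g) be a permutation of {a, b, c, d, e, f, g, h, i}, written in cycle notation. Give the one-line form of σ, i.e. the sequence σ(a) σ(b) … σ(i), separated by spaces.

Reading each image from the cycles: a→c, b→d, c→e, d→f, e→h, f→a, g→g, h→i, i→b.
So the one-line form is c d e f h a g i b.

c d e f h a g i b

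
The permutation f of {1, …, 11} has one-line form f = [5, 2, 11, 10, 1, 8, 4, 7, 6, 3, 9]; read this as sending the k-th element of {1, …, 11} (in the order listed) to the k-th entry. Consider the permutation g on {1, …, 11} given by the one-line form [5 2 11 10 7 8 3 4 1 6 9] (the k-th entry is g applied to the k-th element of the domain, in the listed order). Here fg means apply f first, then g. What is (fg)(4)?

(fg)(4) = g(f(4)). f(4) = 10, then g(10) = 6. So (fg)(4) = 6.

6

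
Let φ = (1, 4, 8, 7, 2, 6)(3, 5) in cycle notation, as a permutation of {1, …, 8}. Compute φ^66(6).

6 lies in the 6-cycle (1, 4, 8, 7, 2, 6).
On a 6-cycle, φ^6 is the identity, so φ^66 = φ^0 there (66 ≡ 0 mod 6).
So φ^66(6) = 6.

6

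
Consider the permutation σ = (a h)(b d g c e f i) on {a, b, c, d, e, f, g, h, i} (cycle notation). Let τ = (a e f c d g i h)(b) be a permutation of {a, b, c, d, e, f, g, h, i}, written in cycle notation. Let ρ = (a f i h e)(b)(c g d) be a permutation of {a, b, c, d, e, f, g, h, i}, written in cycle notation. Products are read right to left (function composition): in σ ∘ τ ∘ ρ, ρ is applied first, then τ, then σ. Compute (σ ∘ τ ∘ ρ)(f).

a

(σ ∘ τ ∘ ρ)(f) = σ(τ(ρ(f))). ρ(f) = i, then τ(i) = h, then σ(h) = a, so the result is a.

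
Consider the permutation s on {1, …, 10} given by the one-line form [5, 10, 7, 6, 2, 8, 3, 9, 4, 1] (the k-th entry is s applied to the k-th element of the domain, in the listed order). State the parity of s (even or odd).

In disjoint-cycle form the cycle lengths are 4, 4, 2.
A cycle is odd iff its length is even; s has 3 even-length cycles, so sgn(s) = (−1)^3 and s is odd.

odd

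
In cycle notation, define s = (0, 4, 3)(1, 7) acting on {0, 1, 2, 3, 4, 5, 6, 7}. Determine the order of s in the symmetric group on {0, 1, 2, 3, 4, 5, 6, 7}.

6

The cycle type of s is (3, 2, 1, 1, 1).
The order is lcm(3, 2) = 6.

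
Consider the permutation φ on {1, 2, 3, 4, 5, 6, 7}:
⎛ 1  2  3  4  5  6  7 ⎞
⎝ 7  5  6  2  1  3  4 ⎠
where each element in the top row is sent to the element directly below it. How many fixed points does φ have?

0

No element satisfies φ(x) = x, so there are 0 fixed points.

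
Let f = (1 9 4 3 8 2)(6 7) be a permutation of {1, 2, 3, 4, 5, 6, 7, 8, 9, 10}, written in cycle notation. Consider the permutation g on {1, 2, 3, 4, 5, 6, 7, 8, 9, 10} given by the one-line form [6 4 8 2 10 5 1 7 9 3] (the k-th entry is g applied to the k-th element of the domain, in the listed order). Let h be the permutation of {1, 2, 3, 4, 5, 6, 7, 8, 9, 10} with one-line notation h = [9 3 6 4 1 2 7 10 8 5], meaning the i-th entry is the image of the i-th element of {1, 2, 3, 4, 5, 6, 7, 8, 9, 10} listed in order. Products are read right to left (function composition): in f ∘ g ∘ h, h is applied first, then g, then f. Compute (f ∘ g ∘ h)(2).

2

Apply the permutations in order: h(2) = 3, then g(3) = 8, then f(8) = 2. So (f ∘ g ∘ h)(2) = 2.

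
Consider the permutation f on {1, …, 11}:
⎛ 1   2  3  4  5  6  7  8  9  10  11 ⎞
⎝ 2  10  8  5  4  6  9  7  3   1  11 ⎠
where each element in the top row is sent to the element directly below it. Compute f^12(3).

3

Tracing 3 → 8 → … returns to 3 after 4 steps, so 3 lies in a 4-cycle (3 8 7 9).
On a 4-cycle, f^4 is the identity, so f^12 = f^0 there (12 ≡ 0 mod 4).
So f^12(3) = 3.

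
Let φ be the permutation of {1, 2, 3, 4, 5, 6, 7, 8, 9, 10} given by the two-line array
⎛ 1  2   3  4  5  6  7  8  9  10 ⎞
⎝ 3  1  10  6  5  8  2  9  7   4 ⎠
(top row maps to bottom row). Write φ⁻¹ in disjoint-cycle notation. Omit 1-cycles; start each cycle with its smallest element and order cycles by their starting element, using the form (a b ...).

(1 2 7 9 8 6 4 10 3)

The cycle decomposition of φ is (1 3 10 4 6 8 9 7 2).
The inverse reverses every cycle; in canonical form, φ⁻¹ = (1 2 7 9 8 6 4 10 3).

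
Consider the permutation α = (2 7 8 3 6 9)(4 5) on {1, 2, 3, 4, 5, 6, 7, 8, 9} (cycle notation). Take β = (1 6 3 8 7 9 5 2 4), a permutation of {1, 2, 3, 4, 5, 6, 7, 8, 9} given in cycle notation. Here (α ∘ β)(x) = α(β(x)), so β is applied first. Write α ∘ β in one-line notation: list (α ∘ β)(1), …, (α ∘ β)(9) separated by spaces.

9 5 3 1 7 6 2 8 4

(α ∘ β)(x) = α(β(x)). Computing each image: α(β(1)) = α(6) = 9, α(β(2)) = α(4) = 5, α(β(3)) = α(8) = 3, α(β(4)) = α(1) = 1, α(β(5)) = α(2) = 7, α(β(6)) = α(3) = 6, α(β(7)) = α(9) = 2, α(β(8)) = α(7) = 8, α(β(9)) = α(5) = 4.
Hence α ∘ β = [9 5 3 1 7 6 2 8 4].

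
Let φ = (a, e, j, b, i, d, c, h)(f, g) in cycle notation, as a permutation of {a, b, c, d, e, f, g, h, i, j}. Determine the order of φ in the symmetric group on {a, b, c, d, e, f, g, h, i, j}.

8

The cycle type of φ is (8, 2).
The order is lcm(8, 2) = 8.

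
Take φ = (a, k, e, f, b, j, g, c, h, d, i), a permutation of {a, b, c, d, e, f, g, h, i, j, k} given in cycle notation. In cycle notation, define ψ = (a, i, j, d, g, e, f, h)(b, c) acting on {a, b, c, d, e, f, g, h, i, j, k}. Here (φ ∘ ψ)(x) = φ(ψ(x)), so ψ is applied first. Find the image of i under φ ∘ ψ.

g

(φ ∘ ψ)(i) = φ(ψ(i)). ψ(i) = j, then φ(j) = g. So (φ ∘ ψ)(i) = g.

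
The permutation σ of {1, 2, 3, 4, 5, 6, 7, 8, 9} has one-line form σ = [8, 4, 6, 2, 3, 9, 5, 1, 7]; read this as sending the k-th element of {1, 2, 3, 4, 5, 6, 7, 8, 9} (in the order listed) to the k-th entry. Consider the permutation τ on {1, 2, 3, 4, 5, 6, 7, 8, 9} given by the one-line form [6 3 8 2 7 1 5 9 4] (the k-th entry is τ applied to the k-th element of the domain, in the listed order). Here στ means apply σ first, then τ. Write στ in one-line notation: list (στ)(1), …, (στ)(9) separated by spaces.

(στ)(x) = τ(σ(x)). Computing each image: τ(σ(1)) = τ(8) = 9, τ(σ(2)) = τ(4) = 2, τ(σ(3)) = τ(6) = 1, τ(σ(4)) = τ(2) = 3, τ(σ(5)) = τ(3) = 8, τ(σ(6)) = τ(9) = 4, τ(σ(7)) = τ(5) = 7, τ(σ(8)) = τ(1) = 6, τ(σ(9)) = τ(7) = 5.
Hence στ = [9 2 1 3 8 4 7 6 5].

9 2 1 3 8 4 7 6 5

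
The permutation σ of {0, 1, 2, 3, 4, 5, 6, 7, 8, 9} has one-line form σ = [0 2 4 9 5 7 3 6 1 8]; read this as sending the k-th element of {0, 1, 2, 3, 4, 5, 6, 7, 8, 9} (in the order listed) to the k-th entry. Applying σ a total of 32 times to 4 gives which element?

Tracing 4 → 5 → … returns to 4 after 9 steps, so 4 lies in a 9-cycle (1, 2, 4, 5, 7, 6, 3, 9, 8).
Powers repeat with period 9 on this cycle, and 32 mod 9 = 5, so σ^32(4) = σ^5(4).
Advancing 5 steps from 4: 4 → 5 → 7 → 6 → 3 → 9.

9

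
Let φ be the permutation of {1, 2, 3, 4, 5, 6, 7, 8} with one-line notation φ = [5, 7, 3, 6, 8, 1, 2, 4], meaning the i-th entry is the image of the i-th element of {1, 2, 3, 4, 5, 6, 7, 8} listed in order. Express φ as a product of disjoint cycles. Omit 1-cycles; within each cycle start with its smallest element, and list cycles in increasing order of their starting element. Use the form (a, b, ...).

Start at 1 and follow images: 1 → 5 → 8 → 4 → 6 → 1, giving the cycle (1, 5, 8, 4, 6).
Repeating from the next unused element and collecting all non-trivial cycles gives (1, 5, 8, 4, 6)(2, 7).

(1, 5, 8, 4, 6)(2, 7)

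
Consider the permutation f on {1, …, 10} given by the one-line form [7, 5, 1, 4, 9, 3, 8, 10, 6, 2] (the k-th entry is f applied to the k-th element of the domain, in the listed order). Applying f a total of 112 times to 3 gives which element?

Tracing 3 → 1 → … returns to 3 after 9 steps, so 3 lies in a 9-cycle (1, 7, 8, 10, 2, 5, 9, 6, 3).
Since the cycle has length 9, f^112 acts on it the same as f^4 (112 mod 9 = 4).
Advancing 4 steps from 3: 3 → 1 → 7 → 8 → 10.

10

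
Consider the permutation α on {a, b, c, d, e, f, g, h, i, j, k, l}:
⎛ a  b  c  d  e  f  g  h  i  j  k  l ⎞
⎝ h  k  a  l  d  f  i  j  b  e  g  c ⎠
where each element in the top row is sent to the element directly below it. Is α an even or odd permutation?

In disjoint-cycle form the cycle lengths are 7, 4, 1.
A cycle is odd iff its length is even; α has 1 even-length cycle, so sgn(α) = (−1)^1 and α is odd.

odd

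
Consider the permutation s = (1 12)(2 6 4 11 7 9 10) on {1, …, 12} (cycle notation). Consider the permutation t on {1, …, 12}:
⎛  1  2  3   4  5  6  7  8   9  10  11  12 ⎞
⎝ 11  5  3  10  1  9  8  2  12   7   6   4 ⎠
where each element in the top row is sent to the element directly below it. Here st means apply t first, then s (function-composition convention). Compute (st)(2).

5

(st)(2) = s(t(2)). t(2) = 5, then s(5) = 5. So (st)(2) = 5.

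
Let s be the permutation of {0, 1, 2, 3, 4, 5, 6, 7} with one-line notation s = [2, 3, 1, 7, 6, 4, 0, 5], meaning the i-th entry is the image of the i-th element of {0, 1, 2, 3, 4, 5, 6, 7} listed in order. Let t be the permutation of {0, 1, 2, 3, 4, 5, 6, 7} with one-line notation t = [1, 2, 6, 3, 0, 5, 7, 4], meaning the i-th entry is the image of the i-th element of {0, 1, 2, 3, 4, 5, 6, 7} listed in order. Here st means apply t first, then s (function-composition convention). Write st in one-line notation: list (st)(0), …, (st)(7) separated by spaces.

3 1 0 7 2 4 5 6

(st)(x) = s(t(x)). Computing each image: s(t(0)) = s(1) = 3, s(t(1)) = s(2) = 1, s(t(2)) = s(6) = 0, s(t(3)) = s(3) = 7, s(t(4)) = s(0) = 2, s(t(5)) = s(5) = 4, s(t(6)) = s(7) = 5, s(t(7)) = s(4) = 6.
Hence st = [3 1 0 7 2 4 5 6].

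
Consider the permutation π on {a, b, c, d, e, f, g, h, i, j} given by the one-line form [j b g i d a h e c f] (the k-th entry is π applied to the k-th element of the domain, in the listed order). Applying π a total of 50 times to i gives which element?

g

Tracing i → c → … returns to i after 6 steps, so i lies in a 6-cycle (c g h e d i).
On a 6-cycle, π^6 is the identity, so π^50 = π^2 there (50 ≡ 2 mod 6).
Stepping 2 places around the cycle: i → c → g.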